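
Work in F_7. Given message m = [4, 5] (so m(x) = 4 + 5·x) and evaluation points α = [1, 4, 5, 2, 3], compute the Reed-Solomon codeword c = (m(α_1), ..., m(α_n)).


c = [2, 3, 1, 0, 5]

Message polynomial: m(x) = 4 + 5·x (mod 7).
For each evaluation point α_i, compute m(α_i) mod 7:
  α_1 = 1: Horner steps 5 → 2, so m(1) = 2.
  α_2 = 4: Horner steps 5 → 3, so m(4) = 3.
  α_3 = 5: Horner steps 5 → 1, so m(5) = 1.
  α_4 = 2: Horner steps 5 → 0, so m(2) = 0.
  α_5 = 3: Horner steps 5 → 5, so m(3) = 5.
Codeword c = [2, 3, 1, 0, 5] ∈ F_7^5.


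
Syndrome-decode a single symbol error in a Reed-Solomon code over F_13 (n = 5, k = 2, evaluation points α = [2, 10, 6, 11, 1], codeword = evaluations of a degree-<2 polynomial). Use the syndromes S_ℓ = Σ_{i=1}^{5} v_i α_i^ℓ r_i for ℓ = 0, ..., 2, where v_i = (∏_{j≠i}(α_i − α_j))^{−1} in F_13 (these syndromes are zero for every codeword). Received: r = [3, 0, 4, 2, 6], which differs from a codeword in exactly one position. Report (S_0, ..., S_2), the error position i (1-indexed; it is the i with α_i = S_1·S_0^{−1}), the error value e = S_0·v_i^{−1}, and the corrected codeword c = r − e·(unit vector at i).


S = (9, 12, 3), error at position 2, error magnitude e = 8, c = [3, 5, 4, 2, 6].

Step 1: column multipliers v_i = (∏_{j≠i}(α_i − α_j))^{−1} mod 13.
  i = 1 (α = 2): (2−10)(2−6)(2−11)(2−1) = (−8)·(−4)·(−9)·1 = −288 ≡ 11, so v_1 = 11^{−1} = 6 (mod 13).
  i = 2 (α = 10): (10−2)(10−6)(10−11)(10−1) = 8·4·(−1)·9 = −288 ≡ 11, so v_2 = 11^{−1} = 6 (mod 13).
  i = 3 (α = 6): (6−2)(6−10)(6−11)(6−1) = 4·(−4)·(−5)·5 = 400 ≡ 10, so v_3 = 10^{−1} = 4 (mod 13).
  i = 4 (α = 11): (11−2)(11−10)(11−6)(11−1) = 9·1·5·10 = 450 ≡ 8, so v_4 = 8^{−1} = 5 (mod 13).
  i = 5 (α = 1): (1−2)(1−10)(1−6)(1−11) = (−1)·(−9)·(−5)·(−10) = 450 ≡ 8, so v_5 = 8^{−1} = 5 (mod 13).
  v = [6, 6, 4, 5, 5].
Step 2: syndromes of r = [3, 0, 4, 2, 6] (all sums mod 13).
  S_0 = Σ v_i r_i = 6·3 + 6·0 + 4·4 + 5·2 + 5·6 = 74 ≡ 9.
  S_1 = Σ v_i α_i r_i = 6·2·3 + 6·10·0 + 4·6·4 + 5·11·2 + 5·1·6 = 272 ≡ 12.
  α_i^2 mod 13 = [4, 9, 10, 4, 1].
  S_2 = Σ v_i α_i^2 r_i = 6·4·3 + 6·9·0 + 4·10·4 + 5·4·2 + 5·1·6 = 302 ≡ 3.
  S = (9, 12, 3) ≠ 0, so r is not a codeword (an error is present).
Step 3: locate the error. For a single error e at position i, S_ℓ = v_i·e·α_i^ℓ, so α_err = S_1/S_0.
  S_0^{−1} = 9^{−1} = 3 (mod 13), so α_err = 12·3 = 36 ≡ 10 = α_2. Error position i = 2.
  Consistency check: S_2/S_1 = 3·12 = 36 ≡ 10 = α_err ✓ (single-error assumption holds).
Step 4: error magnitude e = S_0/v_2 = S_0·∏_{j≠2}(α_2 − α_j) = 9·11 = 99 ≡ 8 (mod 13).
Step 5: correct position 2: c_2 = r_2 − e = 0 − 8 ≡ 5 (mod 13). Hence c = [3, 5, 4, 2, 6].
  Check: interpolating c through the α_i gives m(x) = 9 + 10·x (degree < 2) with m(α_i) = c_i for every i, so c is indeed a codeword.


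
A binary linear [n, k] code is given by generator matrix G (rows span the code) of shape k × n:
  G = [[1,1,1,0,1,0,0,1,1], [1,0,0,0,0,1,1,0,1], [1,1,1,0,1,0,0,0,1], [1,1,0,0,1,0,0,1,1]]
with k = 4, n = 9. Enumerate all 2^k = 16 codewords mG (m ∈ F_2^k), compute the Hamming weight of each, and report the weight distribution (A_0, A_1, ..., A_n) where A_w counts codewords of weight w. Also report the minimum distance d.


Weight distribution: A_0 = 1, A_1 = 2, A_2 = 1, A_4 = 3, A_5 = 6, A_6 = 3. Minimum distance d = 1.

Enumerate all 2^4 = 16 messages m ∈ F_2^4.
For each, compute codeword c = mG in F_2^9, then tally its weight.
  m = 0000 → c = 000000000, weight = 0.
  m = 1000 → c = 111010011, weight = 6.
  m = 0100 → c = 100001101, weight = 4.
  m = 1100 → c = 011011110, weight = 6.
  m = 0010 → c = 111010001, weight = 5.
  m = 1010 → c = 000000010, weight = 1.
  m = 0110 → c = 011011100, weight = 5.
  m = 1110 → c = 100001111, weight = 5.
  m = 0001 → c = 110010011, weight = 5.
  m = 1001 → c = 001000000, weight = 1.
  m = 0101 → c = 010011110, weight = 5.
  m = 1101 → c = 101001101, weight = 5.
  m = 0011 → c = 001000010, weight = 2.
  m = 1011 → c = 110010001, weight = 4.
  m = 0111 → c = 101001111, weight = 6.
  m = 1111 → c = 010011100, weight = 4.
Tally weights:
  weight 0: 1 codewords.
  weight 1: 2 codewords.
  weight 2: 1 codewords.
  weight 4: 3 codewords.
  weight 5: 6 codewords.
  weight 6: 3 codewords.
Minimum distance d = smallest w > 0 with A_w > 0 = 1.
Sanity: Σ A_w = 16 = 2^4 = 16 ✓.


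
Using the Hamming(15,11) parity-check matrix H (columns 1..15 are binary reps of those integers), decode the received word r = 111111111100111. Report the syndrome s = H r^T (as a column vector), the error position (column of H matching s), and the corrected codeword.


s = (0, 1, 1, 1)^T, error position = 7, corrected codeword c = 111111011100111

Compute s = H r^T mod 2 one row at a time:
  s_1 = 1 + 1 + 1 + 0 + 0 + 1 + 1 + 1 = 6 ≡ 0 (mod 2).
  s_2 = 1 + 1 + 1 + 1 + 0 + 1 + 1 + 1 = 7 ≡ 1 (mod 2).
  s_3 = 1 + 1 + 1 + 1 + 1 + 0 + 1 + 1 = 7 ≡ 1 (mod 2).
  s_4 = 1 + 1 + 1 + 1 + 1 + 0 + 1 + 1 = 7 ≡ 1 (mod 2).
s = (0, 1, 1, 1)^T — this equals column 7 of H (binary 0111), so error is at position 7.
Correct: flip bit 7 of r = 111111111100111 to get c = 111111011100111.


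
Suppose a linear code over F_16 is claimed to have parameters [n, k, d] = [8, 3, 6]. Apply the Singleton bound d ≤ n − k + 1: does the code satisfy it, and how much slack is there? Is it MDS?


Singleton RHS = n − k + 1 = 6, slack = 0, bound satisfied, MDS.

Singleton bound: d ≤ n − k + 1.
Here n = 8, k = 3, so n − k + 1 = 6.
Given d = 6, check d ≤ 6: YES.
Slack = (n − k + 1) − d = 0.
The code is MDS (slack = 0).
Description: the claimed parameters are [8, 3, 6]_16; such a code would be MDS (meets Singleton bound).


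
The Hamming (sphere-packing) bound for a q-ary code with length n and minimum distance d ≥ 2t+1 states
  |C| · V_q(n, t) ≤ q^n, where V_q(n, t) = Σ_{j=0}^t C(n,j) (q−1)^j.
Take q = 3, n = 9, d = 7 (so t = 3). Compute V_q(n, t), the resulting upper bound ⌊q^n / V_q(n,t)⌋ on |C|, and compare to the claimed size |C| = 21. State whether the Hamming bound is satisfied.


V_q(n, t) = 835, q^n = 19683, Hamming bound = 23, |C| = 21 ≤ bound (satisfied).

Step 1: Compute V_q(n, t) = Σ_{j=0}^3 C(n, j) (q−1)^j.
  j = 0: C(9,0)·(2)^0 = 1·1 = 1.
  j = 1: C(9,1)·(2)^1 = 9·2 = 18.
  j = 2: C(9,2)·(2)^2 = 36·4 = 144.
  j = 3: C(9,3)·(2)^3 = 84·8 = 672.
  V_q(n, t) = 1 + 18 + 144 + 672 = 835.
Step 2: q^n = 3^9 = 19683.
Step 3: Hamming bound ⌊q^n / V_q(n,t)⌋ = ⌊19683/835⌋ = 23.
Step 4: Compare |C| = 21 to 23: satisfied.
The claimed |C| lies below the Hamming bound.


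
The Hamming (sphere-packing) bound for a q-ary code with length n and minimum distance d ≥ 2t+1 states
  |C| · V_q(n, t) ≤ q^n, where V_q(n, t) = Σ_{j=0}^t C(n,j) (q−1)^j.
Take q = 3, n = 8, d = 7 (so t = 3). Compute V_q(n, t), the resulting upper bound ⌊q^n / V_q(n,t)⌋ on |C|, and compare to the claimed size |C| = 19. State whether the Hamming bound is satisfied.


V_q(n, t) = 577, q^n = 6561, Hamming bound = 11, |C| = 19 > bound (violated).

Step 1: Compute V_q(n, t) = Σ_{j=0}^3 C(n, j) (q−1)^j.
  j = 0: C(8,0)·(2)^0 = 1·1 = 1.
  j = 1: C(8,1)·(2)^1 = 8·2 = 16.
  j = 2: C(8,2)·(2)^2 = 28·4 = 112.
  j = 3: C(8,3)·(2)^3 = 56·8 = 448.
  V_q(n, t) = 1 + 16 + 112 + 448 = 577.
Step 2: q^n = 3^8 = 6561.
Step 3: Hamming bound ⌊q^n / V_q(n,t)⌋ = ⌊6561/577⌋ = 11.
Step 4: Compare |C| = 19 to 11: violated.
The claimed |C| lies above the Hamming bound, so no 3-ary code of length 8 with d ≥ 7 can have 19 codewords.


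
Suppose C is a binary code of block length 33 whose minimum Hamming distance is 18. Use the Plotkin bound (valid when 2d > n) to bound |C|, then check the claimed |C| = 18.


Plotkin bound M ≤ 12; given |C| = 18 > bound (violated).

Check applicability: 2d = 36, n = 33.
2d − n = 3 > 0, so Plotkin applies.
Compute d/(2d−n) = 18/3 ≈ 6.0000.
⌊d/(2d−n)⌋ = 6.
Plotkin bound: M ≤ 2·6 = 12.
Given |C| = 18, check: VIOLATED.
This |C| is above the Plotkin bound, so no binary code with n = 33, d = 18 and 18 codewords exists.


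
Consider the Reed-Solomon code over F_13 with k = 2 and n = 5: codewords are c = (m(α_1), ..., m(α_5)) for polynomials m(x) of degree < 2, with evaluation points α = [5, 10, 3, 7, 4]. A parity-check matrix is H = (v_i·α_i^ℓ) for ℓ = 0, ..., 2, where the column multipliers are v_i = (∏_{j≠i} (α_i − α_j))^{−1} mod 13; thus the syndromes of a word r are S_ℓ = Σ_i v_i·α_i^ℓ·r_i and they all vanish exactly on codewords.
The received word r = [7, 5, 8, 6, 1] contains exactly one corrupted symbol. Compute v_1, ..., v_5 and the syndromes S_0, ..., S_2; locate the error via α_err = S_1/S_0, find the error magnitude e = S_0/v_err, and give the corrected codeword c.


S = (12, 3, 4), error at position 2, error magnitude e = 7, c = [7, 11, 8, 6, 1].

Step 1: column multipliers v_i = (∏_{j≠i}(α_i − α_j))^{−1} mod 13.
  i = 1 (α = 5): (5−10)(5−3)(5−7)(5−4) = (−5)·2·(−2)·1 = 20 ≡ 7, so v_1 = 7^{−1} = 2 (mod 13).
  i = 2 (α = 10): (10−5)(10−3)(10−7)(10−4) = 5·7·3·6 = 630 ≡ 6, so v_2 = 6^{−1} = 11 (mod 13).
  i = 3 (α = 3): (3−5)(3−10)(3−7)(3−4) = (−2)·(−7)·(−4)·(−1) = 56 ≡ 4, so v_3 = 4^{−1} = 10 (mod 13).
  i = 4 (α = 7): (7−5)(7−10)(7−3)(7−4) = 2·(−3)·4·3 = −72 ≡ 6, so v_4 = 6^{−1} = 11 (mod 13).
  i = 5 (α = 4): (4−5)(4−10)(4−3)(4−7) = (−1)·(−6)·1·(−3) = −18 ≡ 8, so v_5 = 8^{−1} = 5 (mod 13).
  v = [2, 11, 10, 11, 5].
Step 2: syndromes of r = [7, 5, 8, 6, 1] (all sums mod 13).
  S_0 = Σ v_i r_i = 2·7 + 11·5 + 10·8 + 11·6 + 5·1 = 220 ≡ 12.
  S_1 = Σ v_i α_i r_i = 2·5·7 + 11·10·5 + 10·3·8 + 11·7·6 + 5·4·1 = 1342 ≡ 3.
  α_i^2 mod 13 = [12, 9, 9, 10, 3].
  S_2 = Σ v_i α_i^2 r_i = 2·12·7 + 11·9·5 + 10·9·8 + 11·10·6 + 5·3·1 = 2058 ≡ 4.
  S = (12, 3, 4) ≠ 0, so r is not a codeword (an error is present).
Step 3: locate the error. For a single error e at position i, S_ℓ = v_i·e·α_i^ℓ, so α_err = S_1/S_0.
  S_0^{−1} = 12^{−1} = 12 (mod 13), so α_err = 3·12 = 36 ≡ 10 = α_2. Error position i = 2.
  Consistency check: S_2/S_1 = 4·9 = 36 ≡ 10 = α_err ✓ (single-error assumption holds).
Step 4: error magnitude e = S_0/v_2 = S_0·∏_{j≠2}(α_2 − α_j) = 12·6 = 72 ≡ 7 (mod 13).
Step 5: correct position 2: c_2 = r_2 − e = 5 − 7 ≡ 11 (mod 13). Hence c = [7, 11, 8, 6, 1].
  Check: interpolating c through the α_i gives m(x) = 3 + 6·x (degree < 2) with m(α_i) = c_i for every i, so c is indeed a codeword.


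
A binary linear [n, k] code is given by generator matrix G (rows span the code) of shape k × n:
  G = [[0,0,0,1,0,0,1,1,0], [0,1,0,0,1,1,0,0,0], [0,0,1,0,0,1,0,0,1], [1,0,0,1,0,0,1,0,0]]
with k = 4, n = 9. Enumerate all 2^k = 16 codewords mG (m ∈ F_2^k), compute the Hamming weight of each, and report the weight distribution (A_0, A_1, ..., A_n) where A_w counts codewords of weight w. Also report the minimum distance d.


Weight distribution: A_0 = 1, A_2 = 1, A_3 = 4, A_4 = 1, A_5 = 2, A_6 = 5, A_7 = 2. Minimum distance d = 2.

Enumerate all 2^4 = 16 messages m ∈ F_2^4.
For each, compute codeword c = mG in F_2^9, then tally its weight.
  m = 0000 → c = 000000000, weight = 0.
  m = 1000 → c = 000100110, weight = 3.
  m = 0100 → c = 010011000, weight = 3.
  m = 1100 → c = 010111110, weight = 6.
  m = 0010 → c = 001001001, weight = 3.
  m = 1010 → c = 001101111, weight = 6.
  m = 0110 → c = 011010001, weight = 4.
  m = 1110 → c = 011110111, weight = 7.
  m = 0001 → c = 100100100, weight = 3.
  m = 1001 → c = 100000010, weight = 2.
  m = 0101 → c = 110111100, weight = 6.
  m = 1101 → c = 110011010, weight = 5.
  m = 0011 → c = 101101101, weight = 6.
  m = 1011 → c = 101001011, weight = 5.
  m = 0111 → c = 111110101, weight = 7.
  m = 1111 → c = 111010011, weight = 6.
Tally weights:
  weight 0: 1 codewords.
  weight 2: 1 codewords.
  weight 3: 4 codewords.
  weight 4: 1 codewords.
  weight 5: 2 codewords.
  weight 6: 5 codewords.
  weight 7: 2 codewords.
Minimum distance d = smallest w > 0 with A_w > 0 = 2.
Sanity: Σ A_w = 16 = 2^4 = 16 ✓.


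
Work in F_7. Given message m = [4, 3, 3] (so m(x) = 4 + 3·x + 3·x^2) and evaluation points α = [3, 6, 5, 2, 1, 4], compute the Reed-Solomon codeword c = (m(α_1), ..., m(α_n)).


c = [5, 4, 3, 1, 3, 1]

Message polynomial: m(x) = 4 + 3·x + 3·x^2 (mod 7).
For each evaluation point α_i, compute m(α_i) mod 7:
  α_1 = 3: Horner steps 3 → 5 → 5, so m(3) = 5.
  α_2 = 6: Horner steps 3 → 0 → 4, so m(6) = 4.
  α_3 = 5: Horner steps 3 → 4 → 3, so m(5) = 3.
  α_4 = 2: Horner steps 3 → 2 → 1, so m(2) = 1.
  α_5 = 1: Horner steps 3 → 6 → 3, so m(1) = 3.
  α_6 = 4: Horner steps 3 → 1 → 1, so m(4) = 1.
Codeword c = [5, 4, 3, 1, 3, 1] ∈ F_7^6.


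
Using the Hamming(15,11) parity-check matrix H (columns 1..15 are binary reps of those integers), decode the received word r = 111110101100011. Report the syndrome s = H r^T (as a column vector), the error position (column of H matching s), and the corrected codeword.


s = (0, 1, 0, 0)^T, error position = 4, corrected codeword c = 111010101100011

Compute s = H r^T mod 2 one row at a time:
  s_1 = 0 + 1 + 1 + 0 + 0 + 0 + 1 + 1 = 4 ≡ 0 (mod 2).
  s_2 = 1 + 1 + 0 + 1 + 0 + 0 + 1 + 1 = 5 ≡ 1 (mod 2).
  s_3 = 1 + 1 + 0 + 1 + 1 + 0 + 1 + 1 = 6 ≡ 0 (mod 2).
  s_4 = 1 + 1 + 1 + 1 + 1 + 0 + 0 + 1 = 6 ≡ 0 (mod 2).
s = (0, 1, 0, 0)^T — this equals column 4 of H (binary 0100), so error is at position 4.
Correct: flip bit 4 of r = 111110101100011 to get c = 111010101100011.


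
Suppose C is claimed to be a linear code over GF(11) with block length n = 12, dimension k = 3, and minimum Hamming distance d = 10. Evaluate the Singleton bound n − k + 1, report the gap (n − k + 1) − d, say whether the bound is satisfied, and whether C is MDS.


Singleton RHS = n − k + 1 = 10, slack = 0, bound satisfied, MDS.

Singleton bound: d ≤ n − k + 1.
Here n = 12, k = 3, so n − k + 1 = 10.
Given d = 10, check d ≤ 10: YES.
Slack = (n − k + 1) − d = 0.
The code is MDS (slack = 0).
Description: the claimed parameters are [12, 3, 10]_11; such a code would be MDS (meets Singleton bound).


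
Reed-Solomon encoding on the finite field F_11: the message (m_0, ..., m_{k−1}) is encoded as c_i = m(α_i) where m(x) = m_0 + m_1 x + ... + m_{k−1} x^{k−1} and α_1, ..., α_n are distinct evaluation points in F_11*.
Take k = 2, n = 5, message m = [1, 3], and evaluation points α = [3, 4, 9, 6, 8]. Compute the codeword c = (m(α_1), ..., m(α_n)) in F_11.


c = [10, 2, 6, 8, 3]

Message polynomial: m(x) = 1 + 3·x (mod 11).
For each evaluation point α_i, compute m(α_i) mod 11:
  α_1 = 3: Horner steps 3 → 10, so m(3) = 10.
  α_2 = 4: Horner steps 3 → 2, so m(4) = 2.
  α_3 = 9: Horner steps 3 → 6, so m(9) = 6.
  α_4 = 6: Horner steps 3 → 8, so m(6) = 8.
  α_5 = 8: Horner steps 3 → 3, so m(8) = 3.
Codeword c = [10, 2, 6, 8, 3] ∈ F_11^5.


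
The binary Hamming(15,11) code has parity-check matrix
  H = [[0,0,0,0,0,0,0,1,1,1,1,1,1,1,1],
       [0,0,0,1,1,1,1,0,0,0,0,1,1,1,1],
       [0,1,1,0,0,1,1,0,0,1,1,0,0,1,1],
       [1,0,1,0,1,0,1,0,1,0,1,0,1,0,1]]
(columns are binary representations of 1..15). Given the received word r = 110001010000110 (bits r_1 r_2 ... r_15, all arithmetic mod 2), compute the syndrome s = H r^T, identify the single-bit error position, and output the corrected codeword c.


s = (1, 1, 1, 0)^T, error position = 14, corrected codeword c = 110001010000100

Compute s = H r^T mod 2 one row at a time:
  s_1 = 1 + 0 + 0 + 0 + 0 + 1 + 1 + 0 = 3 ≡ 1 (mod 2).
  s_2 = 0 + 0 + 1 + 0 + 0 + 1 + 1 + 0 = 3 ≡ 1 (mod 2).
  s_3 = 1 + 0 + 1 + 0 + 0 + 0 + 1 + 0 = 3 ≡ 1 (mod 2).
  s_4 = 1 + 0 + 0 + 0 + 0 + 0 + 1 + 0 = 2 ≡ 0 (mod 2).
s = (1, 1, 1, 0)^T — this equals column 14 of H (binary 1110), so error is at position 14.
Correct: flip bit 14 of r = 110001010000110 to get c = 110001010000100.


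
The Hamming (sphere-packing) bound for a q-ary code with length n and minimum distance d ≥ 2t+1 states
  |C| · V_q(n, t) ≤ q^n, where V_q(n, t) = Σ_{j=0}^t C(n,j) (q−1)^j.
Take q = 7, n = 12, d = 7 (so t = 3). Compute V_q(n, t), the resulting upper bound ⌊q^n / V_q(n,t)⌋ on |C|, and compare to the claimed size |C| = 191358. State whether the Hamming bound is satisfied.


V_q(n, t) = 49969, q^n = 13841287201, Hamming bound = 276997, |C| = 191358 ≤ bound (satisfied).

Step 1: Compute V_q(n, t) = Σ_{j=0}^3 C(n, j) (q−1)^j.
  j = 0: C(12,0)·(6)^0 = 1·1 = 1.
  j = 1: C(12,1)·(6)^1 = 12·6 = 72.
  j = 2: C(12,2)·(6)^2 = 66·36 = 2376.
  j = 3: C(12,3)·(6)^3 = 220·216 = 47520.
  V_q(n, t) = 1 + 72 + 2376 + 47520 = 49969.
Step 2: q^n = 7^12 = 13841287201.
Step 3: Hamming bound ⌊q^n / V_q(n,t)⌋ = ⌊13841287201/49969⌋ = 276997.
Step 4: Compare |C| = 191358 to 276997: satisfied.
The claimed |C| lies below the Hamming bound.


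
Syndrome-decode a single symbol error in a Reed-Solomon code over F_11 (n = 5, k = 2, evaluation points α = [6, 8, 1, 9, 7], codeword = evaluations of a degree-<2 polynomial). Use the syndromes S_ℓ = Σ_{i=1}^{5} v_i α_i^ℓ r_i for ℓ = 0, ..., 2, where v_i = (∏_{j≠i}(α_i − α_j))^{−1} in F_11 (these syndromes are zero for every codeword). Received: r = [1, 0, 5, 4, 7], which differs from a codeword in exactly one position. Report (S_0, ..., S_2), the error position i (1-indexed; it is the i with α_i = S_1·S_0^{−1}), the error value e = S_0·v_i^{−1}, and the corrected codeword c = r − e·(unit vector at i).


S = (3, 7, 9), error at position 1, error magnitude e = 9, c = [3, 0, 5, 4, 7].

Step 1: column multipliers v_i = (∏_{j≠i}(α_i − α_j))^{−1} mod 11.
  i = 1 (α = 6): (6−8)(6−1)(6−9)(6−7) = (−2)·5·(−3)·(−1) = −30 ≡ 3, so v_1 = 3^{−1} = 4 (mod 11).
  i = 2 (α = 8): (8−6)(8−1)(8−9)(8−7) = 2·7·(−1)·1 = −14 ≡ 8, so v_2 = 8^{−1} = 7 (mod 11).
  i = 3 (α = 1): (1−6)(1−8)(1−9)(1−7) = (−5)·(−7)·(−8)·(−6) = 1680 ≡ 8, so v_3 = 8^{−1} = 7 (mod 11).
  i = 4 (α = 9): (9−6)(9−8)(9−1)(9−7) = 3·1·8·2 = 48 ≡ 4, so v_4 = 4^{−1} = 3 (mod 11).
  i = 5 (α = 7): (7−6)(7−8)(7−1)(7−9) = 1·(−1)·6·(−2) = 12 ≡ 1, so v_5 = 1^{−1} = 1 (mod 11).
  v = [4, 7, 7, 3, 1].
Step 2: syndromes of r = [1, 0, 5, 4, 7] (all sums mod 11).
  S_0 = Σ v_i r_i = 4·1 + 7·0 + 7·5 + 3·4 + 1·7 = 58 ≡ 3.
  S_1 = Σ v_i α_i r_i = 4·6·1 + 7·8·0 + 7·1·5 + 3·9·4 + 1·7·7 = 216 ≡ 7.
  α_i^2 mod 11 = [3, 9, 1, 4, 5].
  S_2 = Σ v_i α_i^2 r_i = 4·3·1 + 7·9·0 + 7·1·5 + 3·4·4 + 1·5·7 = 130 ≡ 9.
  S = (3, 7, 9) ≠ 0, so r is not a codeword (an error is present).
Step 3: locate the error. For a single error e at position i, S_ℓ = v_i·e·α_i^ℓ, so α_err = S_1/S_0.
  S_0^{−1} = 3^{−1} = 4 (mod 11), so α_err = 7·4 = 28 ≡ 6 = α_1. Error position i = 1.
  Consistency check: S_2/S_1 = 9·8 = 72 ≡ 6 = α_err ✓ (single-error assumption holds).
Step 4: error magnitude e = S_0/v_1 = S_0·∏_{j≠1}(α_1 − α_j) = 3·3 = 9 ≡ 9 (mod 11).
Step 5: correct position 1: c_1 = r_1 − e = 1 − 9 ≡ 3 (mod 11). Hence c = [3, 0, 5, 4, 7].
  Check: interpolating c through the α_i gives m(x) = 1 + 4·x (degree < 2) with m(α_i) = c_i for every i, so c is indeed a codeword.


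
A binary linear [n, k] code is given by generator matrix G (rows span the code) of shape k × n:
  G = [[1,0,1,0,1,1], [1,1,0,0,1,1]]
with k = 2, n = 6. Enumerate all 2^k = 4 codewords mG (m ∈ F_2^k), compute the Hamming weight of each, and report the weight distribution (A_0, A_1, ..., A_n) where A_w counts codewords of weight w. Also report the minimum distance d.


Weight distribution: A_0 = 1, A_2 = 1, A_4 = 2. Minimum distance d = 2.

Enumerate all 2^2 = 4 messages m ∈ F_2^2.
For each, compute codeword c = mG in F_2^6, then tally its weight.
  m = 00 → c = 000000, weight = 0.
  m = 10 → c = 101011, weight = 4.
  m = 01 → c = 110011, weight = 4.
  m = 11 → c = 011000, weight = 2.
Tally weights:
  weight 0: 1 codewords.
  weight 2: 1 codewords.
  weight 4: 2 codewords.
Minimum distance d = smallest w > 0 with A_w > 0 = 2.
Sanity: Σ A_w = 4 = 2^2 = 4 ✓.


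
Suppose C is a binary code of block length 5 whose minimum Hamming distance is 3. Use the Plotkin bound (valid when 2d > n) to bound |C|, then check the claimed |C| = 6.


Plotkin bound M ≤ 6; given |C| = 6 ≤ bound (satisfied).

Check applicability: 2d = 6, n = 5.
2d − n = 1 > 0, so Plotkin applies.
Compute d/(2d−n) = 3/1 ≈ 3.0000.
⌊d/(2d−n)⌋ = 3.
Plotkin bound: M ≤ 2·3 = 6.
Given |C| = 6, check: satisfied.
This |C| is at the Plotkin bound.


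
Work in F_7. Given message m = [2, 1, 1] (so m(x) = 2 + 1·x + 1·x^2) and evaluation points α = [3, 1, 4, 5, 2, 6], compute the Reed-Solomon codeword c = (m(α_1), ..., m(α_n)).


c = [0, 4, 1, 4, 1, 2]

Message polynomial: m(x) = 2 + 1·x + 1·x^2 (mod 7).
For each evaluation point α_i, compute m(α_i) mod 7:
  α_1 = 3: Horner steps 1 → 4 → 0, so m(3) = 0.
  α_2 = 1: Horner steps 1 → 2 → 4, so m(1) = 4.
  α_3 = 4: Horner steps 1 → 5 → 1, so m(4) = 1.
  α_4 = 5: Horner steps 1 → 6 → 4, so m(5) = 4.
  α_5 = 2: Horner steps 1 → 3 → 1, so m(2) = 1.
  α_6 = 6: Horner steps 1 → 0 → 2, so m(6) = 2.
Codeword c = [0, 4, 1, 4, 1, 2] ∈ F_7^6.


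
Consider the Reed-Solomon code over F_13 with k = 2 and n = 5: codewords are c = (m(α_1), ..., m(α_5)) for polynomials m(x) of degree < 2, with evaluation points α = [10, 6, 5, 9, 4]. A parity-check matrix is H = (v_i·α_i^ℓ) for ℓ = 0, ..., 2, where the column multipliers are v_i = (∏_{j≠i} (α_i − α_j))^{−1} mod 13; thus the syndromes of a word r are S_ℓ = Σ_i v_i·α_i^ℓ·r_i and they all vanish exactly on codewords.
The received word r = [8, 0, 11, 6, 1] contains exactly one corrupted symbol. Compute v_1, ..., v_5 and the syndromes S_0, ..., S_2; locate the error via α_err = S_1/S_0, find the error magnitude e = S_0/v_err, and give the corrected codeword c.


S = (12, 9, 10), error at position 5, error magnitude e = 5, c = [8, 0, 11, 6, 9].

Step 1: column multipliers v_i = (∏_{j≠i}(α_i − α_j))^{−1} mod 13.
  i = 1 (α = 10): (10−6)(10−5)(10−9)(10−4) = 4·5·1·6 = 120 ≡ 3, so v_1 = 3^{−1} = 9 (mod 13).
  i = 2 (α = 6): (6−10)(6−5)(6−9)(6−4) = (−4)·1·(−3)·2 = 24 ≡ 11, so v_2 = 11^{−1} = 6 (mod 13).
  i = 3 (α = 5): (5−10)(5−6)(5−9)(5−4) = (−5)·(−1)·(−4)·1 = −20 ≡ 6, so v_3 = 6^{−1} = 11 (mod 13).
  i = 4 (α = 9): (9−10)(9−6)(9−5)(9−4) = (−1)·3·4·5 = −60 ≡ 5, so v_4 = 5^{−1} = 8 (mod 13).
  i = 5 (α = 4): (4−10)(4−6)(4−5)(4−9) = (−6)·(−2)·(−1)·(−5) = 60 ≡ 8, so v_5 = 8^{−1} = 5 (mod 13).
  v = [9, 6, 11, 8, 5].
Step 2: syndromes of r = [8, 0, 11, 6, 1] (all sums mod 13).
  S_0 = Σ v_i r_i = 9·8 + 6·0 + 11·11 + 8·6 + 5·1 = 246 ≡ 12.
  S_1 = Σ v_i α_i r_i = 9·10·8 + 6·6·0 + 11·5·11 + 8·9·6 + 5·4·1 = 1777 ≡ 9.
  α_i^2 mod 13 = [9, 10, 12, 3, 3].
  S_2 = Σ v_i α_i^2 r_i = 9·9·8 + 6·10·0 + 11·12·11 + 8·3·6 + 5·3·1 = 2259 ≡ 10.
  S = (12, 9, 10) ≠ 0, so r is not a codeword (an error is present).
Step 3: locate the error. For a single error e at position i, S_ℓ = v_i·e·α_i^ℓ, so α_err = S_1/S_0.
  S_0^{−1} = 12^{−1} = 12 (mod 13), so α_err = 9·12 = 108 ≡ 4 = α_5. Error position i = 5.
  Consistency check: S_2/S_1 = 10·3 = 30 ≡ 4 = α_err ✓ (single-error assumption holds).
Step 4: error magnitude e = S_0/v_5 = S_0·∏_{j≠5}(α_5 − α_j) = 12·8 = 96 ≡ 5 (mod 13).
Step 5: correct position 5: c_5 = r_5 − e = 1 − 5 ≡ 9 (mod 13). Hence c = [8, 0, 11, 6, 9].
  Check: interpolating c through the α_i gives m(x) = 1 + 2·x (degree < 2) with m(α_i) = c_i for every i, so c is indeed a codeword.


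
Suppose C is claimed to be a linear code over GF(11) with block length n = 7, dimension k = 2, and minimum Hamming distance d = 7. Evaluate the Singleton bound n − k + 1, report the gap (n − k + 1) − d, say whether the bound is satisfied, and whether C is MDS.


Singleton RHS = n − k + 1 = 6, slack = -1, bound violated (no such code; not MDS).

Singleton bound: d ≤ n − k + 1.
Here n = 7, k = 2, so n − k + 1 = 6.
Given d = 7, check d ≤ 6: NO.
Slack = (n − k + 1) − d = -1.
The slack is negative: d = 7 exceeds n − k + 1 = 6 by 1, so the Singleton bound is violated and no linear [7, 2, 7]_11 code can exist. In particular it is not MDS (MDS requires d = n − k + 1 exactly).
Description: the claimed parameters are [7, 2, 7]_11; such a code would be impossible (violates the Singleton bound).


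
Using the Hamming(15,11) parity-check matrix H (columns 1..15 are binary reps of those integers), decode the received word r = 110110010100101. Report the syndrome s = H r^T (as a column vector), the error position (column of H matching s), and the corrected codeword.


s = (0, 0, 1, 0)^T, error position = 2, corrected codeword c = 100110010100101

Compute s = H r^T mod 2 one row at a time:
  s_1 = 1 + 0 + 1 + 0 + 0 + 1 + 0 + 1 = 4 ≡ 0 (mod 2).
  s_2 = 1 + 1 + 0 + 0 + 0 + 1 + 0 + 1 = 4 ≡ 0 (mod 2).
  s_3 = 1 + 0 + 0 + 0 + 1 + 0 + 0 + 1 = 3 ≡ 1 (mod 2).
  s_4 = 1 + 0 + 1 + 0 + 0 + 0 + 1 + 1 = 4 ≡ 0 (mod 2).
s = (0, 0, 1, 0)^T — this equals column 2 of H (binary 0010), so error is at position 2.
Correct: flip bit 2 of r = 110110010100101 to get c = 100110010100101.


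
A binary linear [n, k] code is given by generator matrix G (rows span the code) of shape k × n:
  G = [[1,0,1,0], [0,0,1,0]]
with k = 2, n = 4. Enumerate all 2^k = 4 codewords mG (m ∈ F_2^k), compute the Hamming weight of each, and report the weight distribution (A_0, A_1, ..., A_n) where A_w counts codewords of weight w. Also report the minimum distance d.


Weight distribution: A_0 = 1, A_1 = 2, A_2 = 1. Minimum distance d = 1.

Enumerate all 2^2 = 4 messages m ∈ F_2^2.
For each, compute codeword c = mG in F_2^4, then tally its weight.
  m = 00 → c = 0000, weight = 0.
  m = 10 → c = 1010, weight = 2.
  m = 01 → c = 0010, weight = 1.
  m = 11 → c = 1000, weight = 1.
Tally weights:
  weight 0: 1 codewords.
  weight 1: 2 codewords.
  weight 2: 1 codewords.
Minimum distance d = smallest w > 0 with A_w > 0 = 1.
Sanity: Σ A_w = 4 = 2^2 = 4 ✓.


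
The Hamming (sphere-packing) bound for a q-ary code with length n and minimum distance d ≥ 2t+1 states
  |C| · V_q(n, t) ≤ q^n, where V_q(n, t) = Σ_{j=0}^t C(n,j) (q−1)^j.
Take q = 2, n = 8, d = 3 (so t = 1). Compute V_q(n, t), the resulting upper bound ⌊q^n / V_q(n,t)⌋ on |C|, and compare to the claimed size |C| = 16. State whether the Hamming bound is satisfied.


V_q(n, t) = 9, q^n = 256, Hamming bound = 28, |C| = 16 ≤ bound (satisfied).

Step 1: Compute V_q(n, t) = Σ_{j=0}^1 C(n, j) (q−1)^j.
  j = 0: C(8,0)·(1)^0 = 1·1 = 1.
  j = 1: C(8,1)·(1)^1 = 8·1 = 8.
  V_q(n, t) = 1 + 8 = 9.
Step 2: q^n = 2^8 = 256.
Step 3: Hamming bound ⌊q^n / V_q(n,t)⌋ = ⌊256/9⌋ = 28.
Step 4: Compare |C| = 16 to 28: satisfied.
The claimed |C| lies below the Hamming bound.


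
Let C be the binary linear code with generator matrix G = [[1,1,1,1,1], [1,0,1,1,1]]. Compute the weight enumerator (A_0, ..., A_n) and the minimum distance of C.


Weight distribution: A_0 = 1, A_1 = 1, A_4 = 1, A_5 = 1. Minimum distance d = 1.

Enumerate all 2^2 = 4 messages m ∈ F_2^2.
For each, compute codeword c = mG in F_2^5, then tally its weight.
  m = 00 → c = 00000, weight = 0.
  m = 10 → c = 11111, weight = 5.
  m = 01 → c = 10111, weight = 4.
  m = 11 → c = 01000, weight = 1.
Tally weights:
  weight 0: 1 codewords.
  weight 1: 1 codewords.
  weight 4: 1 codewords.
  weight 5: 1 codewords.
Minimum distance d = smallest w > 0 with A_w > 0 = 1.
Sanity: Σ A_w = 4 = 2^2 = 4 ✓.


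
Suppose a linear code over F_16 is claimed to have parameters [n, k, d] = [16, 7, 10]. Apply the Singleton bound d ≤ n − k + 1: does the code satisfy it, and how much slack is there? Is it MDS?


Singleton RHS = n − k + 1 = 10, slack = 0, bound satisfied, MDS.

Singleton bound: d ≤ n − k + 1.
Here n = 16, k = 7, so n − k + 1 = 10.
Given d = 10, check d ≤ 10: YES.
Slack = (n − k + 1) − d = 0.
The code is MDS (slack = 0).
Description: the claimed parameters are [16, 7, 10]_16; such a code would be MDS (meets Singleton bound).


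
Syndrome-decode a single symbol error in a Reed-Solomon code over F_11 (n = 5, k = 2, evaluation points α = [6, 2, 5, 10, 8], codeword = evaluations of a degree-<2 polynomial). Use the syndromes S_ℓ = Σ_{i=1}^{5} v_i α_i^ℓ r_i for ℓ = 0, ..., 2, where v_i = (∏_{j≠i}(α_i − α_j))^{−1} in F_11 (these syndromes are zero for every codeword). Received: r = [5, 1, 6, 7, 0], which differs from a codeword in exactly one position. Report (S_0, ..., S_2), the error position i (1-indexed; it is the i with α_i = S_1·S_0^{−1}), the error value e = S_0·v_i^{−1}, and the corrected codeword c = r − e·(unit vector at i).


S = (10, 5, 8), error at position 1, error magnitude e = 1, c = [4, 1, 6, 7, 0].

Step 1: column multipliers v_i = (∏_{j≠i}(α_i − α_j))^{−1} mod 11.
  i = 1 (α = 6): (6−2)(6−5)(6−10)(6−8) = 4·1·(−4)·(−2) = 32 ≡ 10, so v_1 = 10^{−1} = 10 (mod 11).
  i = 2 (α = 2): (2−6)(2−5)(2−10)(2−8) = (−4)·(−3)·(−8)·(−6) = 576 ≡ 4, so v_2 = 4^{−1} = 3 (mod 11).
  i = 3 (α = 5): (5−6)(5−2)(5−10)(5−8) = (−1)·3·(−5)·(−3) = −45 ≡ 10, so v_3 = 10^{−1} = 10 (mod 11).
  i = 4 (α = 10): (10−6)(10−2)(10−5)(10−8) = 4·8·5·2 = 320 ≡ 1, so v_4 = 1^{−1} = 1 (mod 11).
  i = 5 (α = 8): (8−6)(8−2)(8−5)(8−10) = 2·6·3·(−2) = −72 ≡ 5, so v_5 = 5^{−1} = 9 (mod 11).
  v = [10, 3, 10, 1, 9].
Step 2: syndromes of r = [5, 1, 6, 7, 0] (all sums mod 11).
  S_0 = Σ v_i r_i = 10·5 + 3·1 + 10·6 + 1·7 + 9·0 = 120 ≡ 10.
  S_1 = Σ v_i α_i r_i = 10·6·5 + 3·2·1 + 10·5·6 + 1·10·7 + 9·8·0 = 676 ≡ 5.
  α_i^2 mod 11 = [3, 4, 3, 1, 9].
  S_2 = Σ v_i α_i^2 r_i = 10·3·5 + 3·4·1 + 10·3·6 + 1·1·7 + 9·9·0 = 349 ≡ 8.
  S = (10, 5, 8) ≠ 0, so r is not a codeword (an error is present).
Step 3: locate the error. For a single error e at position i, S_ℓ = v_i·e·α_i^ℓ, so α_err = S_1/S_0.
  S_0^{−1} = 10^{−1} = 10 (mod 11), so α_err = 5·10 = 50 ≡ 6 = α_1. Error position i = 1.
  Consistency check: S_2/S_1 = 8·9 = 72 ≡ 6 = α_err ✓ (single-error assumption holds).
Step 4: error magnitude e = S_0/v_1 = S_0·∏_{j≠1}(α_1 − α_j) = 10·10 = 100 ≡ 1 (mod 11).
Step 5: correct position 1: c_1 = r_1 − e = 5 − 1 ≡ 4 (mod 11). Hence c = [4, 1, 6, 7, 0].
  Check: interpolating c through the α_i gives m(x) = 5 + 9·x (degree < 2) with m(α_i) = c_i for every i, so c is indeed a codeword.


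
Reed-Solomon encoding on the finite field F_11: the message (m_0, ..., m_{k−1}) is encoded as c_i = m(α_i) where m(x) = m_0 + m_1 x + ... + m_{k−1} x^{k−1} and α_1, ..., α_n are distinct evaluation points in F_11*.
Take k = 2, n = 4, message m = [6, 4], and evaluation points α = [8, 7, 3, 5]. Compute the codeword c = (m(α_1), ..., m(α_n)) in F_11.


c = [5, 1, 7, 4]

Message polynomial: m(x) = 6 + 4·x (mod 11).
For each evaluation point α_i, compute m(α_i) mod 11:
  α_1 = 8: Horner steps 4 → 5, so m(8) = 5.
  α_2 = 7: Horner steps 4 → 1, so m(7) = 1.
  α_3 = 3: Horner steps 4 → 7, so m(3) = 7.
  α_4 = 5: Horner steps 4 → 4, so m(5) = 4.
Codeword c = [5, 1, 7, 4] ∈ F_11^4.


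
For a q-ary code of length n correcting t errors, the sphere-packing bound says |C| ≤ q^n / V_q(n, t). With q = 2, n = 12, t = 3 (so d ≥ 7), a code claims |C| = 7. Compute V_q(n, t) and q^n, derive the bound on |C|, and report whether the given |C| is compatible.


V_q(n, t) = 299, q^n = 4096, Hamming bound = 13, |C| = 7 ≤ bound (satisfied).

Step 1: Compute V_q(n, t) = Σ_{j=0}^3 C(n, j) (q−1)^j.
  j = 0: C(12,0)·(1)^0 = 1·1 = 1.
  j = 1: C(12,1)·(1)^1 = 12·1 = 12.
  j = 2: C(12,2)·(1)^2 = 66·1 = 66.
  j = 3: C(12,3)·(1)^3 = 220·1 = 220.
  V_q(n, t) = 1 + 12 + 66 + 220 = 299.
Step 2: q^n = 2^12 = 4096.
Step 3: Hamming bound ⌊q^n / V_q(n,t)⌋ = ⌊4096/299⌋ = 13.
Step 4: Compare |C| = 7 to 13: satisfied.
The claimed |C| lies below the Hamming bound.


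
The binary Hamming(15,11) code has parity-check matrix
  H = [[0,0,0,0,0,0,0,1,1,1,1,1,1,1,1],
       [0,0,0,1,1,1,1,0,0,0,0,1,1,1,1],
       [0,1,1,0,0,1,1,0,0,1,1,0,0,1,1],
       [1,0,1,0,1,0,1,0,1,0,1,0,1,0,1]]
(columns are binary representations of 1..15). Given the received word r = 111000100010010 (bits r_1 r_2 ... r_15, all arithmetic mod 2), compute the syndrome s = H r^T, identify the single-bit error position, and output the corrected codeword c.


s = (0, 0, 1, 0)^T, error position = 2, corrected codeword c = 101000100010010

Compute s = H r^T mod 2 one row at a time:
  s_1 = 0 + 0 + 0 + 1 + 0 + 0 + 1 + 0 = 2 ≡ 0 (mod 2).
  s_2 = 0 + 0 + 0 + 1 + 0 + 0 + 1 + 0 = 2 ≡ 0 (mod 2).
  s_3 = 1 + 1 + 0 + 1 + 0 + 1 + 1 + 0 = 5 ≡ 1 (mod 2).
  s_4 = 1 + 1 + 0 + 1 + 0 + 1 + 0 + 0 = 4 ≡ 0 (mod 2).
s = (0, 0, 1, 0)^T — this equals column 2 of H (binary 0010), so error is at position 2.
Correct: flip bit 2 of r = 111000100010010 to get c = 101000100010010.


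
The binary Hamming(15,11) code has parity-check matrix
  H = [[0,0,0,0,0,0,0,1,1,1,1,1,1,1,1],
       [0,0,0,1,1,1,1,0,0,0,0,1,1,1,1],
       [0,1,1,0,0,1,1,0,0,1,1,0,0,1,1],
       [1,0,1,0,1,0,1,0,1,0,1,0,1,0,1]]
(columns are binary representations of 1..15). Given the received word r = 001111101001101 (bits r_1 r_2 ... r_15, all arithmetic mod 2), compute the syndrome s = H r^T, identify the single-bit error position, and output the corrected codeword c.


s = (0, 1, 0, 0)^T, error position = 4, corrected codeword c = 001011101001101

Compute s = H r^T mod 2 one row at a time:
  s_1 = 0 + 1 + 0 + 0 + 1 + 1 + 0 + 1 = 4 ≡ 0 (mod 2).
  s_2 = 1 + 1 + 1 + 1 + 1 + 1 + 0 + 1 = 7 ≡ 1 (mod 2).
  s_3 = 0 + 1 + 1 + 1 + 0 + 0 + 0 + 1 = 4 ≡ 0 (mod 2).
  s_4 = 0 + 1 + 1 + 1 + 1 + 0 + 1 + 1 = 6 ≡ 0 (mod 2).
s = (0, 1, 0, 0)^T — this equals column 4 of H (binary 0100), so error is at position 4.
Correct: flip bit 4 of r = 001111101001101 to get c = 001011101001101.


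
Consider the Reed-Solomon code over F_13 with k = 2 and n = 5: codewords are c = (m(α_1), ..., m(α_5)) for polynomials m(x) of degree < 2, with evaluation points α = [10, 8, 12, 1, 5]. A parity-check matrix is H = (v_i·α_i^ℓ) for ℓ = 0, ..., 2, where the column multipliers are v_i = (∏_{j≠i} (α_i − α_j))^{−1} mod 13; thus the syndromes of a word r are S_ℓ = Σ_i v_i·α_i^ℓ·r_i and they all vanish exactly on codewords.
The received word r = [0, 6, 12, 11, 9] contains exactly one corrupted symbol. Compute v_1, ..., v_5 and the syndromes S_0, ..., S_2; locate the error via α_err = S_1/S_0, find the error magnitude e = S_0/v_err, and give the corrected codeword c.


S = (8, 12, 5), error at position 2, error magnitude e = 5, c = [0, 1, 12, 11, 9].

Step 1: column multipliers v_i = (∏_{j≠i}(α_i − α_j))^{−1} mod 13.
  i = 1 (α = 10): (10−8)(10−12)(10−1)(10−5) = 2·(−2)·9·5 = −180 ≡ 2, so v_1 = 2^{−1} = 7 (mod 13).
  i = 2 (α = 8): (8−10)(8−12)(8−1)(8−5) = (−2)·(−4)·7·3 = 168 ≡ 12, so v_2 = 12^{−1} = 12 (mod 13).
  i = 3 (α = 12): (12−10)(12−8)(12−1)(12−5) = 2·4·11·7 = 616 ≡ 5, so v_3 = 5^{−1} = 8 (mod 13).
  i = 4 (α = 1): (1−10)(1−8)(1−12)(1−5) = (−9)·(−7)·(−11)·(−4) = 2772 ≡ 3, so v_4 = 3^{−1} = 9 (mod 13).
  i = 5 (α = 5): (5−10)(5−8)(5−12)(5−1) = (−5)·(−3)·(−7)·4 = −420 ≡ 9, so v_5 = 9^{−1} = 3 (mod 13).
  v = [7, 12, 8, 9, 3].
Step 2: syndromes of r = [0, 6, 12, 11, 9] (all sums mod 13).
  S_0 = Σ v_i r_i = 7·0 + 12·6 + 8·12 + 9·11 + 3·9 = 294 ≡ 8.
  S_1 = Σ v_i α_i r_i = 7·10·0 + 12·8·6 + 8·12·12 + 9·1·11 + 3·5·9 = 1962 ≡ 12.
  α_i^2 mod 13 = [9, 12, 1, 1, 12].
  S_2 = Σ v_i α_i^2 r_i = 7·9·0 + 12·12·6 + 8·1·12 + 9·1·11 + 3·12·9 = 1383 ≡ 5.
  S = (8, 12, 5) ≠ 0, so r is not a codeword (an error is present).
Step 3: locate the error. For a single error e at position i, S_ℓ = v_i·e·α_i^ℓ, so α_err = S_1/S_0.
  S_0^{−1} = 8^{−1} = 5 (mod 13), so α_err = 12·5 = 60 ≡ 8 = α_2. Error position i = 2.
  Consistency check: S_2/S_1 = 5·12 = 60 ≡ 8 = α_err ✓ (single-error assumption holds).
Step 4: error magnitude e = S_0/v_2 = S_0·∏_{j≠2}(α_2 − α_j) = 8·12 = 96 ≡ 5 (mod 13).
Step 5: correct position 2: c_2 = r_2 − e = 6 − 5 ≡ 1 (mod 13). Hence c = [0, 1, 12, 11, 9].
  Check: interpolating c through the α_i gives m(x) = 5 + 6·x (degree < 2) with m(α_i) = c_i for every i, so c is indeed a codeword.


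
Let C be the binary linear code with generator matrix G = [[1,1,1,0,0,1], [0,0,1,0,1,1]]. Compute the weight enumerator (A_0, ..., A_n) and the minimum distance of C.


Weight distribution: A_0 = 1, A_3 = 2, A_4 = 1. Minimum distance d = 3.

Enumerate all 2^2 = 4 messages m ∈ F_2^2.
For each, compute codeword c = mG in F_2^6, then tally its weight.
  m = 00 → c = 000000, weight = 0.
  m = 10 → c = 111001, weight = 4.
  m = 01 → c = 001011, weight = 3.
  m = 11 → c = 110010, weight = 3.
Tally weights:
  weight 0: 1 codewords.
  weight 3: 2 codewords.
  weight 4: 1 codewords.
Minimum distance d = smallest w > 0 with A_w > 0 = 3.
Sanity: Σ A_w = 4 = 2^2 = 4 ✓.


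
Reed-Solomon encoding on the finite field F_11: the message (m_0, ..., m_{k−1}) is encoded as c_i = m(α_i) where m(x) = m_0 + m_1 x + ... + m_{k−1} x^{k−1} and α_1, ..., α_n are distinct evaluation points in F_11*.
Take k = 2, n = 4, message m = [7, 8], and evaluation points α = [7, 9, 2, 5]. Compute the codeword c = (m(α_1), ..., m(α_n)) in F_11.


c = [8, 2, 1, 3]

Message polynomial: m(x) = 7 + 8·x (mod 11).
For each evaluation point α_i, compute m(α_i) mod 11:
  α_1 = 7: Horner steps 8 → 8, so m(7) = 8.
  α_2 = 9: Horner steps 8 → 2, so m(9) = 2.
  α_3 = 2: Horner steps 8 → 1, so m(2) = 1.
  α_4 = 5: Horner steps 8 → 3, so m(5) = 3.
Codeword c = [8, 2, 1, 3] ∈ F_11^4.


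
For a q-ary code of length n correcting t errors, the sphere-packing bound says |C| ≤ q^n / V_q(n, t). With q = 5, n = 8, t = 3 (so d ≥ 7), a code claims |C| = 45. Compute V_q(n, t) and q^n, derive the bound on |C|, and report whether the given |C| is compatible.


V_q(n, t) = 4065, q^n = 390625, Hamming bound = 96, |C| = 45 ≤ bound (satisfied).

Step 1: Compute V_q(n, t) = Σ_{j=0}^3 C(n, j) (q−1)^j.
  j = 0: C(8,0)·(4)^0 = 1·1 = 1.
  j = 1: C(8,1)·(4)^1 = 8·4 = 32.
  j = 2: C(8,2)·(4)^2 = 28·16 = 448.
  j = 3: C(8,3)·(4)^3 = 56·64 = 3584.
  V_q(n, t) = 1 + 32 + 448 + 3584 = 4065.
Step 2: q^n = 5^8 = 390625.
Step 3: Hamming bound ⌊q^n / V_q(n,t)⌋ = ⌊390625/4065⌋ = 96.
Step 4: Compare |C| = 45 to 96: satisfied.
The claimed |C| lies below the Hamming bound.


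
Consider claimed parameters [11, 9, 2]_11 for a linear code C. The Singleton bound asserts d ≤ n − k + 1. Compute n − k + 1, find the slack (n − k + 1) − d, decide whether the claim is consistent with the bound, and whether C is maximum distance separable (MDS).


Singleton RHS = n − k + 1 = 3, slack = 1, bound satisfied, not MDS.

Singleton bound: d ≤ n − k + 1.
Here n = 11, k = 9, so n − k + 1 = 3.
Given d = 2, check d ≤ 3: YES.
Slack = (n − k + 1) − d = 1.
The code is NOT MDS (slack = 1 > 0).
Description: the claimed parameters are [11, 9, 2]_11; such a code would be non-MDS.


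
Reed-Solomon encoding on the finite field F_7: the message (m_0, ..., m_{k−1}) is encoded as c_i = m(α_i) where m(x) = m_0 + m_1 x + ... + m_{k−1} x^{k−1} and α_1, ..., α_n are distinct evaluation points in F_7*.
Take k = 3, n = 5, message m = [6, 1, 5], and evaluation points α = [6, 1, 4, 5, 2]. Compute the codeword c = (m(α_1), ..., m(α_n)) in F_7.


c = [3, 5, 6, 3, 0]

Message polynomial: m(x) = 6 + 1·x + 5·x^2 (mod 7).
For each evaluation point α_i, compute m(α_i) mod 7:
  α_1 = 6: Horner steps 5 → 3 → 3, so m(6) = 3.
  α_2 = 1: Horner steps 5 → 6 → 5, so m(1) = 5.
  α_3 = 4: Horner steps 5 → 0 → 6, so m(4) = 6.
  α_4 = 5: Horner steps 5 → 5 → 3, so m(5) = 3.
  α_5 = 2: Horner steps 5 → 4 → 0, so m(2) = 0.
Codeword c = [3, 5, 6, 3, 0] ∈ F_7^5.
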